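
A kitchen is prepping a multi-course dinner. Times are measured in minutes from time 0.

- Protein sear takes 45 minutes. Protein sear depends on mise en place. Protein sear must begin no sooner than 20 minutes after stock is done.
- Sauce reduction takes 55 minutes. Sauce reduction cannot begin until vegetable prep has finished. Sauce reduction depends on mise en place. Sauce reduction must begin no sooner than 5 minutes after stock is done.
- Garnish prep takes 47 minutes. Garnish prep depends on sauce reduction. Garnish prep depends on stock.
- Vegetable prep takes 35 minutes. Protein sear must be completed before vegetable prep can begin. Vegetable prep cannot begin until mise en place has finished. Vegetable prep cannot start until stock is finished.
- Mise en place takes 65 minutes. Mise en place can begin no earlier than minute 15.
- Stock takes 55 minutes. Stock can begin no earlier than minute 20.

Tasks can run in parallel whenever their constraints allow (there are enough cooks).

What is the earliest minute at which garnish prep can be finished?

Stock waits on its own release at minute 20, so it starts at minute 20 and finishes at 20 + 55 = minute 75.
Mise en place waits on its own release at minute 15, so it starts at minute 15 and finishes at 15 + 65 = minute 80.
For protein sear: mise en place (finishes minute 80); stock (finishes minute 75, plus 20-minute gap → minute 95). Taking the maximum gives a start of minute 95, and it finishes at 95 + 45 = minute 140.
Vegetable prep cannot start until protein sear (finishes minute 140); mise en place (finishes minute 80); stock (finishes minute 75). The controlling bound is minute 140, so vegetable prep finishes at 140 + 35 = minute 175.
Sauce reduction cannot start until vegetable prep (finishes minute 175); mise en place (finishes minute 80); stock (finishes minute 75, plus 5-minute gap → minute 80). The controlling bound is minute 175, so sauce reduction finishes at 175 + 55 = minute 230.
Garnish prep has to wait for sauce reduction (finishes minute 230); stock (finishes minute 75). The latest of these is minute 230, so garnish prep runs minute 230 to 230 + 47 = minute 277.

277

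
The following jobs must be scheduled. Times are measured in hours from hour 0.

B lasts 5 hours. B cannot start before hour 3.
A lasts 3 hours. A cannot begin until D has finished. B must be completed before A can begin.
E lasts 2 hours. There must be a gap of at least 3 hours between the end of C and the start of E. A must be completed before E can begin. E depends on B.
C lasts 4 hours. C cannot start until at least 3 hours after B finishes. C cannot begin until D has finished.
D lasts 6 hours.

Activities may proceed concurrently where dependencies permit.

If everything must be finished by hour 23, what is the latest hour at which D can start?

E must finish by hour 23; it takes 2 hours, so it must start by 23 − 2 = hour 21.
A feeds into E (must start by hour 21); so A must finish by hour 21 and therefore start by hour 18.
C must finish before E (must start by hour 21, minus 3-hour gap → hour 18). With a 4-hour duration, C must start by 18 − 4 = hour 14.
For D: A (must start by hour 18); C (must start by hour 14). The most restrictive is hour 14; with a 6-hour duration, D must start by hour 8.

8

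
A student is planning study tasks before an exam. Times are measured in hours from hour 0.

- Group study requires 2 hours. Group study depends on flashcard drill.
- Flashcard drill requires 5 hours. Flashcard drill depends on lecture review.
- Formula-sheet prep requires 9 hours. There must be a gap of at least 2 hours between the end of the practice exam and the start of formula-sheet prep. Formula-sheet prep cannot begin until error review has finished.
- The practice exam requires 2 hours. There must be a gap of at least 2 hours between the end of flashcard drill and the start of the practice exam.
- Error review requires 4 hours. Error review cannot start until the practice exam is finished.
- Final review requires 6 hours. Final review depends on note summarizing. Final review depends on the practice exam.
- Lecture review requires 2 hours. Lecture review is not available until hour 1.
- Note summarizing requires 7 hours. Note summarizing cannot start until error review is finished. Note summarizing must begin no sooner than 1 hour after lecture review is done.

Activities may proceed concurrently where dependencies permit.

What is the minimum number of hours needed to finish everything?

Lecture review waits on its own release at hour 1, so it starts at hour 1 and finishes at 1 + 2 = hour 3.
After lecture review (finishes hour 3), flashcard drill can start at hour 3 and finishes at hour 8.
Group study waits on flashcard drill (finishes hour 8), so it starts at hour 8 and finishes at 8 + 2 = hour 10.
The practice exam cannot begin until flashcard drill (finishes hour 8, plus 2-hour gap → hour 10). It runs from hour 10 to 10 + 2 = hour 12.
After the practice exam (finishes hour 12), error review can start at hour 12 and finishes at hour 16.
Formula-sheet prep cannot start until the practice exam (finishes hour 12, plus 2-hour gap → hour 14); error review (finishes hour 16). The controlling bound is hour 16, so formula-sheet prep finishes at 16 + 9 = hour 25.
Note summarizing has to wait for error review (finishes hour 16); lecture review (finishes hour 3, plus 1-hour gap → hour 4). The latest of these is hour 16, so note summarizing runs hour 16 to 16 + 7 = hour 23.
Final review needs all of note summarizing (finishes hour 23); the practice exam (finishes hour 12). That puts its earliest start at hour 23; it finishes at 23 + 6 = hour 29.
All tasks are finished once the last one completes. Finish times: Lecture review at 3, Flashcard drill at 8, The practice exam at 12, Error review at 16, Group study at 10, Note summarizing at 23, Formula-sheet prep at 25, Final review at 29. The latest is hour 29.

29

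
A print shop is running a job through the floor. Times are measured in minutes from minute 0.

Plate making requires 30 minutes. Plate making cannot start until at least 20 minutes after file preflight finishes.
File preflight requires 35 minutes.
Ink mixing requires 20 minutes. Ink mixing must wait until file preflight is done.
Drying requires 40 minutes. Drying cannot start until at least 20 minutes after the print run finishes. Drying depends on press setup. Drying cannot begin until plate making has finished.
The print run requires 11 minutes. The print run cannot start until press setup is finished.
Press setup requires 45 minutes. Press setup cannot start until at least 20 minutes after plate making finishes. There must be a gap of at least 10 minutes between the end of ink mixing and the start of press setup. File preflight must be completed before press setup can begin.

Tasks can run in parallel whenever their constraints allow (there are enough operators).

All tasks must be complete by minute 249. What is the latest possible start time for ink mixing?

103

Drying has no dependents, so it just needs to finish by minute 249. Starting by 249 − 40 = minute 209 achieves that.
The print run has to be done before drying (must start by minute 209, minus 20-minute gap → minute 189). That means finishing by minute 189, i.e. starting by 189 − 11 = minute 178.
Press setup feeds the print run (must start by minute 178); drying (must start by minute 209). Taking the minimum, press setup must finish by minute 178 and start by 178 − 45 = minute 133.
Since press setup (must start by minute 133, minus 10-minute gap → minute 123) depends on it, ink mixing must finish by minute 123. Backing off its 20-minute duration gives a latest start of minute 103.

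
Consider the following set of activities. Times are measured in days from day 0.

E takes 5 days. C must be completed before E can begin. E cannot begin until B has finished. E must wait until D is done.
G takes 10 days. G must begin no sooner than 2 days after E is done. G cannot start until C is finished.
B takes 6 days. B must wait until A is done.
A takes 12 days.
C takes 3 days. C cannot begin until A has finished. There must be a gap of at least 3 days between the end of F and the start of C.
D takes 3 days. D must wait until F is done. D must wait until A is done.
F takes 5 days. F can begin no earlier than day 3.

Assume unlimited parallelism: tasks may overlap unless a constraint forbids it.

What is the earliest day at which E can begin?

F waits on its own release at day 3, so it starts at day 3 and finishes at 3 + 5 = day 8.
A has no prerequisites, so it starts at day 0 and finishes at day 12.
For D: F (finishes day 8); A (finishes day 12). Taking the maximum gives a start of day 12, and it finishes at 12 + 3 = day 15.
C has to wait for A (finishes day 12); F (finishes day 8, plus 3-day gap → day 11). The latest of these is day 12, so C runs day 12 to 12 + 3 = day 15.
B waits on A (finishes day 12), so it starts at day 12 and finishes at 12 + 6 = day 18.
E waits on C (finishes day 15); B (finishes day 18); D (finishes day 15). The latest of these is day 18, which is the earliest E can start.

18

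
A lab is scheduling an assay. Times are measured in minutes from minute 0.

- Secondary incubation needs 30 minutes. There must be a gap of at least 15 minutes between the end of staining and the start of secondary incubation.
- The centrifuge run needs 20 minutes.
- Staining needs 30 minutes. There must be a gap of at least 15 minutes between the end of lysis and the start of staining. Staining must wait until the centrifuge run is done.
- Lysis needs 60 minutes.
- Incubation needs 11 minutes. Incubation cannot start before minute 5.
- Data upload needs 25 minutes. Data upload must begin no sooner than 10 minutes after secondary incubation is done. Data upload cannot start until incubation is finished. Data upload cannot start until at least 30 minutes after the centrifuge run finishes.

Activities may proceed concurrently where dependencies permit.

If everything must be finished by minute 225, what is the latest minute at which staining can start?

115

To finish by minute 225, data upload (duration 25) must start no later than minute 200.
Since data upload (must start by minute 200, minus 10-minute gap → minute 190) depends on it, secondary incubation must finish by minute 190. Backing off its 30-minute duration gives a latest start of minute 160.
Staining has to be done before secondary incubation (must start by minute 160, minus 15-minute gap → minute 145). That means finishing by minute 145, i.e. starting by 145 − 30 = minute 115.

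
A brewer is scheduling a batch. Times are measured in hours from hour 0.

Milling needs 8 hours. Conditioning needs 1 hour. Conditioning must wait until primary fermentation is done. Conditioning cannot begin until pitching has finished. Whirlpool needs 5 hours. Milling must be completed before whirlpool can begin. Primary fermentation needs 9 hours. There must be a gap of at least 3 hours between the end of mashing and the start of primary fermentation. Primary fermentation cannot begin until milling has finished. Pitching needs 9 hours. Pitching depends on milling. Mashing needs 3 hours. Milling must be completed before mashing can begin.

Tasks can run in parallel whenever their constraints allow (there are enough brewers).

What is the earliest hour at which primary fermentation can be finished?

Nothing blocks milling, so it runs from hour 0 to hour 8.
Mashing waits on milling (finishes hour 8), so it starts at hour 8 and finishes at 8 + 3 = hour 11.
Primary fermentation has to wait for mashing (finishes hour 11, plus 3-hour gap → hour 14); milling (finishes hour 8). The latest of these is hour 14, so primary fermentation runs hour 14 to 14 + 9 = hour 23.

23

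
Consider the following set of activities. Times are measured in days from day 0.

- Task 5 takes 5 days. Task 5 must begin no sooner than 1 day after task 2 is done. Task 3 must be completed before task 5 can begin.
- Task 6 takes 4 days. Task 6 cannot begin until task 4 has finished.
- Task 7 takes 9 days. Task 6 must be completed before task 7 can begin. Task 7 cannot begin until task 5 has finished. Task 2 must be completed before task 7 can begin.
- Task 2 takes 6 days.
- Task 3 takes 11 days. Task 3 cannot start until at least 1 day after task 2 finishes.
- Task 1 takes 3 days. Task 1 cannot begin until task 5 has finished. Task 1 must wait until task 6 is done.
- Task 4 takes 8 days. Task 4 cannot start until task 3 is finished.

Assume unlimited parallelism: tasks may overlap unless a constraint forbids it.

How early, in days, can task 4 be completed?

Task 2 has no prerequisites, so it starts at day 0 and finishes at day 6.
After task 2 (finishes day 6, plus 1-day gap → day 7), task 3 can start at day 7 and finishes at day 18.
After task 3 (finishes day 18), task 4 can start at day 18 and finishes at day 26.

26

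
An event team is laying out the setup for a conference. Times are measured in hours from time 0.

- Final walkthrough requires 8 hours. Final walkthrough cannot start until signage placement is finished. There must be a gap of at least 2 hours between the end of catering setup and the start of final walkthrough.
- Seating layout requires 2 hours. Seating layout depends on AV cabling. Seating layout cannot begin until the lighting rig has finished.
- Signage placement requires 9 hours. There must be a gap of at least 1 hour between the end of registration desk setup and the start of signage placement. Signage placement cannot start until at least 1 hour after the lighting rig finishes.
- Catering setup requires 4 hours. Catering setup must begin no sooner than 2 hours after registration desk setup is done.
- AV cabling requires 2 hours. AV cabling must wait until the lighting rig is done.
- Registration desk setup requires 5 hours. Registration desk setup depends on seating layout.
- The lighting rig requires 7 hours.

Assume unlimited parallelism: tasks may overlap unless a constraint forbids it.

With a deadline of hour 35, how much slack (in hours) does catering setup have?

The lighting rig has no prerequisites, so it starts at hour 0 and finishes at hour 7.
AV cabling waits on the lighting rig (finishes hour 7), so it starts at hour 7 and finishes at 7 + 2 = hour 9.
For seating layout: AV cabling (finishes hour 9); the lighting rig (finishes hour 7). Taking the maximum gives a start of hour 9, and it finishes at 9 + 2 = hour 11.
Registration desk setup waits on seating layout (finishes hour 11), so it starts at hour 11 and finishes at 11 + 5 = hour 16.
After registration desk setup (finishes hour 16, plus 2-hour gap → hour 18), catering setup can start at hour 18 and finishes at hour 22.

Working backward from the deadline:
Nothing follows final walkthrough; the deadline of hour 35 is its only limit. It must start by 35 − 8 = hour 27.
Catering setup has to be done before final walkthrough (must start by hour 27, minus 2-hour gap → hour 25). That means finishing by hour 25, i.e. starting by 25 − 4 = hour 21.
So catering setup can start as early as hour 18 and as late as hour 21, giving 21 − 18 = 3 hours of slack.

3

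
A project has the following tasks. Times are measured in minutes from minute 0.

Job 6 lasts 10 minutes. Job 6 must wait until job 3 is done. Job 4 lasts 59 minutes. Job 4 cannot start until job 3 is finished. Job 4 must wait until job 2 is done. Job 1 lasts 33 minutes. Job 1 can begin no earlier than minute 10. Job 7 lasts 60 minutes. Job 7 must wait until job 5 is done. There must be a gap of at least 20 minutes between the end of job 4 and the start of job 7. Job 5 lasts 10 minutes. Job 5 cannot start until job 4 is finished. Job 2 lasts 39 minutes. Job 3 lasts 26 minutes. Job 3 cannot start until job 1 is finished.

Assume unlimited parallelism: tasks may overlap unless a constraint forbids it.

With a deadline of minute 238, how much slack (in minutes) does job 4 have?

Nothing blocks job 2, so it runs from minute 0 to minute 39.
Job 1 waits on its own release at minute 10, so it starts at minute 10 and finishes at 10 + 33 = minute 43.
Job 3 waits on job 1 (finishes minute 43), so it starts at minute 43 and finishes at 43 + 26 = minute 69.
Job 4 cannot start until job 3 (finishes minute 69); job 2 (finishes minute 39). The controlling bound is minute 69, so job 4 finishes at 69 + 59 = minute 128.

Working backward from the deadline:
Job 7 must finish by minute 238; it takes 60 minutes, so it must start by 238 − 60 = minute 178.
Job 5 must finish before job 7 (must start by minute 178). With a 10-minute duration, job 5 must start by 178 − 10 = minute 168.
Job 4 has several dependents: job 5 (must start by minute 168); job 7 (must start by minute 178, minus 20-minute gap → minute 158). The earliest of those limits is minute 158, so job 4 must start by 158 − 59 = minute 99.
So job 4 can start as early as minute 69 and as late as minute 99, giving 99 − 69 = 30 minutes of slack.

30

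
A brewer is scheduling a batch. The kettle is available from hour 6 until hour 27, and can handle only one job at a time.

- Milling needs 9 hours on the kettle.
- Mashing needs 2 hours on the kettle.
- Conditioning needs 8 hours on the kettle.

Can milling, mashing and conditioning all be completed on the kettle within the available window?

Yes

The kettle window is 27 − 6 = 21 hours.
Running back to back, the jobs need 9 + 2 + 8 = 19 hours on the kettle.
Since 19 ≤ 21, they fit within the window.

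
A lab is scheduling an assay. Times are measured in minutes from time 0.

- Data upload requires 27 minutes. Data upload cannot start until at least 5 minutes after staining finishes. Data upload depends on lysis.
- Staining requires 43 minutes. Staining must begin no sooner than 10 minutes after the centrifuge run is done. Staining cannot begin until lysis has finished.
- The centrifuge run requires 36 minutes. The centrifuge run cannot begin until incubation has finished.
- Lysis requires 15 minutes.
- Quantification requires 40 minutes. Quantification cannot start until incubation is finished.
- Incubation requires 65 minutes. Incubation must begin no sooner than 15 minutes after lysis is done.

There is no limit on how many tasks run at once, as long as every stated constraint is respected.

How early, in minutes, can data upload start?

Lysis can start immediately at minute 0; it finishes at minute 15.
Incubation waits on lysis (finishes minute 15, plus 15-minute gap → minute 30), so it starts at minute 30 and finishes at 30 + 65 = minute 95.
The centrifuge run waits on incubation (finishes minute 95), so it starts at minute 95 and finishes at 95 + 36 = minute 131.
For staining: the centrifuge run (finishes minute 131, plus 10-minute gap → minute 141); lysis (finishes minute 15). Taking the maximum gives a start of minute 141, and it finishes at 141 + 43 = minute 184.
Data upload waits on staining (finishes minute 184, plus 5-minute gap → minute 189); lysis (finishes minute 15). The latest of these is minute 189, which is the earliest data upload can start.

189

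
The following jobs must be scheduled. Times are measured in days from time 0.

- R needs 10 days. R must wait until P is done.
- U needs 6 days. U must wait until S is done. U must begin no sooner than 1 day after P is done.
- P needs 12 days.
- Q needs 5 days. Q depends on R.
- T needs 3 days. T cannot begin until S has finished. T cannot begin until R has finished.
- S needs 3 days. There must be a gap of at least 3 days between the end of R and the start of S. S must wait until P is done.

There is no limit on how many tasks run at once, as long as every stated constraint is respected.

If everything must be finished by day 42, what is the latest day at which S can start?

33

T must finish by day 42; it takes 3 days, so it must start by 42 − 3 = day 39.
Nothing follows U; the deadline of day 42 is its only limit. It must start by 42 − 6 = day 36.
S feeds T (must start by day 39); U (must start by day 36). Taking the minimum, S must finish by day 36 and start by 36 − 3 = day 33.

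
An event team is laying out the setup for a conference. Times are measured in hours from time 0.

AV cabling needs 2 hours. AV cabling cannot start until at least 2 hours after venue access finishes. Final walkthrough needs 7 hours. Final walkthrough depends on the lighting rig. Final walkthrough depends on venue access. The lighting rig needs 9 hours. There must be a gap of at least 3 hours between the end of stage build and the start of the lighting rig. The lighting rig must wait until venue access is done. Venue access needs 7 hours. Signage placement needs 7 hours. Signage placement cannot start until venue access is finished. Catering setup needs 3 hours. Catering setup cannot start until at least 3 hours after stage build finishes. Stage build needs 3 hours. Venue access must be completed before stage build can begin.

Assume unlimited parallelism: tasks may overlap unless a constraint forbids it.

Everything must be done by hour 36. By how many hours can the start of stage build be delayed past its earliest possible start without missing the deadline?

Venue access can start immediately at hour 0; it finishes at hour 7.
After venue access (finishes hour 7), stage build can start at hour 7 and finishes at hour 10.

Working backward from the deadline:
To finish by hour 36, final walkthrough (duration 7) must start no later than hour 29.
Since final walkthrough (must start by hour 29) depends on it, the lighting rig must finish by hour 29. Backing off its 9-hour duration gives a latest start of hour 20.
Catering setup has no dependents, so it just needs to finish by hour 36. Starting by 36 − 3 = hour 33 achieves that.
Stage build must finish in time for the lighting rig (must start by hour 20, minus 3-hour gap → hour 17); catering setup (must start by hour 33, minus 3-hour gap → hour 30). The tightest is hour 17, so stage build must start by 17 − 3 = hour 14.
So stage build can start as early as hour 7 and as late as hour 14, giving 14 − 7 = 7 hours of slack.

7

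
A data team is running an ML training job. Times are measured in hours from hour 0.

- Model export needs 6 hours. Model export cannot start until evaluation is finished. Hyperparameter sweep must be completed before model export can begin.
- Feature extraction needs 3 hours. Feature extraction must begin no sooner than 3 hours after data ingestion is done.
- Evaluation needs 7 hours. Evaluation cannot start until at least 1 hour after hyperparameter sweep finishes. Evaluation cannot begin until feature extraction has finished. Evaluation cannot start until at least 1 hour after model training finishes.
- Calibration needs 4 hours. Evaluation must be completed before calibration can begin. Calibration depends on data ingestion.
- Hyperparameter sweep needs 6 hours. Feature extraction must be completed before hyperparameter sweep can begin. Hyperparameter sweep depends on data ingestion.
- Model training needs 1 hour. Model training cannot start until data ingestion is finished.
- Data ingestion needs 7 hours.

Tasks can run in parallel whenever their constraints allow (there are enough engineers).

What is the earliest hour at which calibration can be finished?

31

Data ingestion has no prerequisites, so it starts at hour 0 and finishes at hour 7.
Model training cannot begin until data ingestion (finishes hour 7). It runs from hour 7 to 7 + 1 = hour 8.
Feature extraction cannot begin until data ingestion (finishes hour 7, plus 3-hour gap → hour 10). It runs from hour 10 to 10 + 3 = hour 13.
Hyperparameter sweep has to wait for feature extraction (finishes hour 13); data ingestion (finishes hour 7). The latest of these is hour 13, so hyperparameter sweep runs hour 13 to 13 + 6 = hour 19.
Evaluation has to wait for hyperparameter sweep (finishes hour 19, plus 1-hour gap → hour 20); feature extraction (finishes hour 13); model training (finishes hour 8, plus 1-hour gap → hour 9). The latest of these is hour 20, so evaluation runs hour 20 to 20 + 7 = hour 27.
Calibration needs all of evaluation (finishes hour 27); data ingestion (finishes hour 7). That puts its earliest start at hour 27; it finishes at 27 + 4 = hour 31.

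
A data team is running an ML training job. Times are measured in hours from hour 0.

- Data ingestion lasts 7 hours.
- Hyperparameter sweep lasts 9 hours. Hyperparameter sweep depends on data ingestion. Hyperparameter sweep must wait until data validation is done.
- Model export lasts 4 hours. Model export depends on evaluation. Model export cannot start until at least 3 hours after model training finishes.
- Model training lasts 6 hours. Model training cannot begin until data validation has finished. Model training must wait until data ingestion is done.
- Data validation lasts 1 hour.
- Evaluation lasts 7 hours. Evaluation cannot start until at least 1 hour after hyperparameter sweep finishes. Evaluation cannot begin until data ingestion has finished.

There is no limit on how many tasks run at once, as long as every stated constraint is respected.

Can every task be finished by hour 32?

Data validation has no prerequisites, so it starts at hour 0 and finishes at hour 1.
Nothing blocks data ingestion, so it runs from hour 0 to hour 7.
For model training: data validation (finishes hour 1); data ingestion (finishes hour 7). Taking the maximum gives a start of hour 7, and it finishes at 7 + 6 = hour 13.
For hyperparameter sweep: data ingestion (finishes hour 7); data validation (finishes hour 1). Taking the maximum gives a start of hour 7, and it finishes at 7 + 9 = hour 16.
Evaluation cannot start until hyperparameter sweep (finishes hour 16, plus 1-hour gap → hour 17); data ingestion (finishes hour 7). The controlling bound is hour 17, so evaluation finishes at 17 + 7 = hour 24.
For model export: evaluation (finishes hour 24); model training (finishes hour 13, plus 3-hour gap → hour 16). Taking the maximum gives a start of hour 24, and it finishes at 24 + 4 = hour 28.
Every task is finished by hour 28, which is no later than the deadline of 32, so the schedule is feasible.

Yes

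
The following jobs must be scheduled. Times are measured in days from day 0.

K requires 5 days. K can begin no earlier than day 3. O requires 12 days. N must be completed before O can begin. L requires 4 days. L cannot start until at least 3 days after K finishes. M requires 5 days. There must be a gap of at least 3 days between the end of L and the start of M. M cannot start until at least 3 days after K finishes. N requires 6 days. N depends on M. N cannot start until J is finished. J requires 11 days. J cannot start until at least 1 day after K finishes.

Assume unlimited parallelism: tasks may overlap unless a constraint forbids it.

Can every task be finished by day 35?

K waits on its own release at day 3, so it starts at day 3 and finishes at 3 + 5 = day 8.
L cannot begin until K (finishes day 8, plus 3-day gap → day 11). It runs from day 11 to 11 + 4 = day 15.
For M: L (finishes day 15, plus 3-day gap → day 18); K (finishes day 8, plus 3-day gap → day 11). Taking the maximum gives a start of day 18, and it finishes at 18 + 5 = day 23.
J waits on K (finishes day 8, plus 1-day gap → day 9), so it starts at day 9 and finishes at 9 + 11 = day 20.
N needs all of M (finishes day 23); J (finishes day 20). That puts its earliest start at day 23; it finishes at 23 + 6 = day 29.
O cannot begin until N (finishes day 29). It runs from day 29 to 29 + 12 = day 41.
The earliest everything can be done is day 41, which is after the deadline of 35, so it is not possible.

No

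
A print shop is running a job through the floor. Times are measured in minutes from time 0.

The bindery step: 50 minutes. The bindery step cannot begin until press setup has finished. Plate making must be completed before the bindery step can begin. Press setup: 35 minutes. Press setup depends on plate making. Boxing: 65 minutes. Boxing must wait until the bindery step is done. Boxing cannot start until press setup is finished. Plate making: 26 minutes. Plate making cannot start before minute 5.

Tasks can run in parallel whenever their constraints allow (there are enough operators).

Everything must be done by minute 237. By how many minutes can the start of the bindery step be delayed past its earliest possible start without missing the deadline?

Plate making cannot begin until its own release at minute 5. It runs from minute 5 to 5 + 26 = minute 31.
After plate making (finishes minute 31), press setup can start at minute 31 and finishes at minute 66.
The bindery step cannot start until press setup (finishes minute 66); plate making (finishes minute 31). The controlling bound is minute 66, so the bindery step finishes at 66 + 50 = minute 116.

Working backward from the deadline:
Boxing has no dependents, so it just needs to finish by minute 237. Starting by 237 − 65 = minute 172 achieves that.
The bindery step must finish before boxing (must start by minute 172). With a 50-minute duration, the bindery step must start by 172 − 50 = minute 122.
So the bindery step can start as early as minute 66 and as late as minute 122, giving 122 − 66 = 56 minutes of slack.

56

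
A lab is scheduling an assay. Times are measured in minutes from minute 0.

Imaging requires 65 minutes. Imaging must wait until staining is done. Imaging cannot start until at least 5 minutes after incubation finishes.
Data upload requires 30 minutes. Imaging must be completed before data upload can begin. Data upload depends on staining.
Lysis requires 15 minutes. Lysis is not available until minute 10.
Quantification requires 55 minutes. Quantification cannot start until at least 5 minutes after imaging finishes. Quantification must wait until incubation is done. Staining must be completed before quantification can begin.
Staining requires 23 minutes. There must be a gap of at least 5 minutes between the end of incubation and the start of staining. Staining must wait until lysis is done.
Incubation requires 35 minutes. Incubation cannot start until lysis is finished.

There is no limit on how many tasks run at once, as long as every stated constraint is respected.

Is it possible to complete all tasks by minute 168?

No

Lysis waits on its own release at minute 10, so it starts at minute 10 and finishes at 10 + 15 = minute 25.
After lysis (finishes minute 25), incubation can start at minute 25 and finishes at minute 60.
Staining needs all of incubation (finishes minute 60, plus 5-minute gap → minute 65); lysis (finishes minute 25). That puts its earliest start at minute 65; it finishes at 65 + 23 = minute 88.
Imaging has to wait for staining (finishes minute 88); incubation (finishes minute 60, plus 5-minute gap → minute 65). The latest of these is minute 88, so imaging runs minute 88 to 88 + 65 = minute 153.
For data upload: imaging (finishes minute 153); staining (finishes minute 88). Taking the maximum gives a start of minute 153, and it finishes at 153 + 30 = minute 183.
For quantification: imaging (finishes minute 153, plus 5-minute gap → minute 158); incubation (finishes minute 60); staining (finishes minute 88). Taking the maximum gives a start of minute 158, and it finishes at 158 + 55 = minute 213.
The earliest everything can be done is minute 213, which is after the deadline of 168, so it is not possible.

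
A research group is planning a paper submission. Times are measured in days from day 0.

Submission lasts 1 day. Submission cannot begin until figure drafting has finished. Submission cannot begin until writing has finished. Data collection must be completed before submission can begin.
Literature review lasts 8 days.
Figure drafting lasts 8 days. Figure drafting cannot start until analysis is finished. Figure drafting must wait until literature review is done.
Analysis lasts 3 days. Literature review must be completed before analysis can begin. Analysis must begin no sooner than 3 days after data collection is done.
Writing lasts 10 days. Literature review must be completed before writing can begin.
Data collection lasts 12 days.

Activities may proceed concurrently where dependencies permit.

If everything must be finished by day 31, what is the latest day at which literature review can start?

11

Nothing follows submission; the deadline of day 31 is its only limit. It must start by 31 − 1 = day 30.
Figure drafting has to be done before submission (must start by day 30). That means finishing by day 30, i.e. starting by 30 − 8 = day 22.
Since figure drafting (must start by day 22) depends on it, analysis must finish by day 22. Backing off its 3-day duration gives a latest start of day 19.
Writing feeds into submission (must start by day 30); so writing must finish by day 30 and therefore start by day 20.
Literature review feeds analysis (must start by day 19); figure drafting (must start by day 22); writing (must start by day 20). Taking the minimum, literature review must finish by day 19 and start by 19 − 8 = day 11.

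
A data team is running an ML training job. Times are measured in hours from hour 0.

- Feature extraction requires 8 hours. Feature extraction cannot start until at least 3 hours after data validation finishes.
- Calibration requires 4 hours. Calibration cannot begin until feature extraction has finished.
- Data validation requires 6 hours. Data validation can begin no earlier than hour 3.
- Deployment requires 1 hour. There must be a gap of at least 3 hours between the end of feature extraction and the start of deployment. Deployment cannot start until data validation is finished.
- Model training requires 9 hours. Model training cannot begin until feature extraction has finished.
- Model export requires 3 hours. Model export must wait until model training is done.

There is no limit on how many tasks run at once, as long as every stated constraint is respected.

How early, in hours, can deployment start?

23

Data validation cannot begin until its own release at hour 3. It runs from hour 3 to 3 + 6 = hour 9.
Feature extraction waits on data validation (finishes hour 9, plus 3-hour gap → hour 12), so it starts at hour 12 and finishes at 12 + 8 = hour 20.
Deployment waits on feature extraction (finishes hour 20, plus 3-hour gap → hour 23); data validation (finishes hour 9). The latest of these is hour 23, which is the earliest deployment can start.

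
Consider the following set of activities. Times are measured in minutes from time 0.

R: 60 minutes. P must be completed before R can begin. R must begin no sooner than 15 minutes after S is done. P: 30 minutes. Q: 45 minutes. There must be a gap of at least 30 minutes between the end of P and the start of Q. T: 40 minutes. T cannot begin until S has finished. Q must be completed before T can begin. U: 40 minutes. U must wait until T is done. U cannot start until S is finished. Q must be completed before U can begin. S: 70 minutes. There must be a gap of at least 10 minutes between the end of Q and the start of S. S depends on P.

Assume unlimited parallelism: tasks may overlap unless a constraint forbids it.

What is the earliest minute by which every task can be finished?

265

Nothing blocks P, so it runs from minute 0 to minute 30.
Q cannot begin until P (finishes minute 30, plus 30-minute gap → minute 60). It runs from minute 60 to 60 + 45 = minute 105.
For S: Q (finishes minute 105, plus 10-minute gap → minute 115); P (finishes minute 30). Taking the maximum gives a start of minute 115, and it finishes at 115 + 70 = minute 185.
T cannot start until S (finishes minute 185); Q (finishes minute 105). The controlling bound is minute 185, so T finishes at 185 + 40 = minute 225.
U has to wait for T (finishes minute 225); S (finishes minute 185); Q (finishes minute 105). The latest of these is minute 225, so U runs minute 225 to 225 + 40 = minute 265.
For R: P (finishes minute 30); S (finishes minute 185, plus 15-minute gap → minute 200). Taking the maximum gives a start of minute 200, and it finishes at 200 + 60 = minute 260.
All tasks are finished once the last one completes. Finish times: P at 30, Q at 105, R at 260, S at 185, T at 225, U at 265. The latest is minute 265.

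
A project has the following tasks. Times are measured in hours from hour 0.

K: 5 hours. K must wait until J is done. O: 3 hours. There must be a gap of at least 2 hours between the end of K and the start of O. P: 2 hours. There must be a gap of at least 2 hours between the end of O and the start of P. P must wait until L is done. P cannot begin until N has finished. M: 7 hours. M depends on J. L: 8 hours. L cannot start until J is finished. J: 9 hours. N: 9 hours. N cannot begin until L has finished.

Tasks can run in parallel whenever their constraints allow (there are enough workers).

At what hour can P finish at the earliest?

28

Nothing blocks J, so it runs from hour 0 to hour 9.
After J (finishes hour 9), L can start at hour 9 and finishes at hour 17.
After L (finishes hour 17), N can start at hour 17 and finishes at hour 26.
K cannot begin until J (finishes hour 9). It runs from hour 9 to 9 + 5 = hour 14.
After K (finishes hour 14, plus 2-hour gap → hour 16), O can start at hour 16 and finishes at hour 19.
P has to wait for O (finishes hour 19, plus 2-hour gap → hour 21); L (finishes hour 17); N (finishes hour 26). The latest of these is hour 26, so P runs hour 26 to 26 + 2 = hour 28.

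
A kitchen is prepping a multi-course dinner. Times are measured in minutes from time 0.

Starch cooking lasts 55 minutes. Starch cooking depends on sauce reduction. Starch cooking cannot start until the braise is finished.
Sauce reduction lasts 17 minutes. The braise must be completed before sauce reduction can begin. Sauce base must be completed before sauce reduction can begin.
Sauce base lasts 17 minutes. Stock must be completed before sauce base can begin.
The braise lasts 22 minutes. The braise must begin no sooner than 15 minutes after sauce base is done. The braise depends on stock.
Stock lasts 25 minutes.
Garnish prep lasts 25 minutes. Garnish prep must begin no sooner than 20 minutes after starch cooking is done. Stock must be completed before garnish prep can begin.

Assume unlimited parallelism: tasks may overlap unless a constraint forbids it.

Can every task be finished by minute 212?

Nothing blocks stock, so it runs from minute 0 to minute 25.
Sauce base cannot begin until stock (finishes minute 25). It runs from minute 25 to 25 + 17 = minute 42.
The braise cannot start until sauce base (finishes minute 42, plus 15-minute gap → minute 57); stock (finishes minute 25). The controlling bound is minute 57, so the braise finishes at 57 + 22 = minute 79.
Sauce reduction cannot start until the braise (finishes minute 79); sauce base (finishes minute 42). The controlling bound is minute 79, so sauce reduction finishes at 79 + 17 = minute 96.
Starch cooking cannot start until sauce reduction (finishes minute 96); the braise (finishes minute 79). The controlling bound is minute 96, so starch cooking finishes at 96 + 55 = minute 151.
Garnish prep needs all of starch cooking (finishes minute 151, plus 20-minute gap → minute 171); stock (finishes minute 25). That puts its earliest start at minute 171; it finishes at 171 + 25 = minute 196.
Every task is finished by minute 196, which is no later than the deadline of 212, so the schedule is feasible.

Yes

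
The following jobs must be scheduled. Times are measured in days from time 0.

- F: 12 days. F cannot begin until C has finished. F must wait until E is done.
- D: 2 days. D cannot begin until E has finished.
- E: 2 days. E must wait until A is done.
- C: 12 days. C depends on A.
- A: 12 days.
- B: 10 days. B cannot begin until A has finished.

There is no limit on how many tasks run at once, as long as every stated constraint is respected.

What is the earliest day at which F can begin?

A has no prerequisites, so it starts at day 0 and finishes at day 12.
After A (finishes day 12), E can start at day 12 and finishes at day 14.
C waits on A (finishes day 12), so it starts at day 12 and finishes at 12 + 12 = day 24.
F waits on C (finishes day 24); E (finishes day 14). The latest of these is day 24, which is the earliest F can start.

24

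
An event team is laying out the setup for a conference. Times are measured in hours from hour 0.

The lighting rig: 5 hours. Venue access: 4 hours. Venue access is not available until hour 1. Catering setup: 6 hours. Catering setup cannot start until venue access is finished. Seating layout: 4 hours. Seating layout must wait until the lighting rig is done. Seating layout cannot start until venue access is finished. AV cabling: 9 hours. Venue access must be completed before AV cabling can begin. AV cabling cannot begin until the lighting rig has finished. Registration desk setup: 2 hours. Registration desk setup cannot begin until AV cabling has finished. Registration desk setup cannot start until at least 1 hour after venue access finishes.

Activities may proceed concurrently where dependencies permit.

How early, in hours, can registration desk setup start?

The lighting rig has no prerequisites, so it starts at hour 0 and finishes at hour 5.
After its own release at hour 1, venue access can start at hour 1 and finishes at hour 5.
For AV cabling: venue access (finishes hour 5); the lighting rig (finishes hour 5). Taking the maximum gives a start of hour 5, and it finishes at 5 + 9 = hour 14.
Registration desk setup waits on AV cabling (finishes hour 14); venue access (finishes hour 5, plus 1-hour gap → hour 6). The latest of these is hour 14, which is the earliest registration desk setup can start.

14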